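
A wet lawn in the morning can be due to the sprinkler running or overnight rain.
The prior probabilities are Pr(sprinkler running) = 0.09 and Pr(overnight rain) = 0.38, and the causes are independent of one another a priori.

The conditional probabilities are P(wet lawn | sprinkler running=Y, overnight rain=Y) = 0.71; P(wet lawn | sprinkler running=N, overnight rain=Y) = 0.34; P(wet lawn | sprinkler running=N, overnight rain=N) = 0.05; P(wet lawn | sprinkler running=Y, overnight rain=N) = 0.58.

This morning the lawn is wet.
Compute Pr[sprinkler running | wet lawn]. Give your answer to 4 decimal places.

P(wet lawn) = 0.05*0.91*0.62 + 0.34*0.91*0.38 + 0.58*0.09*0.62 + 0.71*0.09*0.38 = 0.028210 + 0.117572 + 0.032364 + 0.024282 = 0.202428
The sprinkler running-present share is 0.032364 + 0.024282 = 0.056646.
P(sprinkler running | wet lawn) = 0.056646 / 0.202428 ≈ 0.2798

Pr[sprinkler running | wet lawn] ≈ 0.2798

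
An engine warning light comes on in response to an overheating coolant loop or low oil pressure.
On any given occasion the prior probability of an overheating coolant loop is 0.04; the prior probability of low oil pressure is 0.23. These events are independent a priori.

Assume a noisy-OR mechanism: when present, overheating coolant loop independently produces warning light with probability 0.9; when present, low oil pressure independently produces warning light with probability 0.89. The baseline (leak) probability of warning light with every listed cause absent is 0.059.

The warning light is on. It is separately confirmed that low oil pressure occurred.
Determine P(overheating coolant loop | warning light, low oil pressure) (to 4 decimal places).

P(overheating coolant loop | warning light, low oil pressure) ≈ 0.0440

Under noisy-OR, P(warning light | causes) = 1 − (1−0.059)·∏(1−qᵢ) over the active causes.
P(warning light | low oil pressure) = 0.89649·0.96 + 0.989649·0.04 = 0.860630 + 0.039586 = 0.900216
Restricting to configurations with overheating coolant loop present: 0.989649·0.04 = 0.039586.
Hence the posterior is 0.039586/0.900216 ≈ 0.0440.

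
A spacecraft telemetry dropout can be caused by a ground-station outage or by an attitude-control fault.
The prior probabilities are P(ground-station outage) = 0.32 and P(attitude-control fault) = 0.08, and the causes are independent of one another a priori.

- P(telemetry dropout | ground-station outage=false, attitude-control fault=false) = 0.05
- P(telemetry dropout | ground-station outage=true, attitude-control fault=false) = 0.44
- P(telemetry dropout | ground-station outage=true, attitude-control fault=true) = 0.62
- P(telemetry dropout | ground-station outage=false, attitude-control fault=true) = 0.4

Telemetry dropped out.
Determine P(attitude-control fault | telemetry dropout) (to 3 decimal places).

P(attitude-control fault | telemetry dropout) ≈ 0.190

Numerator (weight on configurations with attitude-control fault): 0.021760 + 0.015872 = 0.037632
Normalizer over all consistent configurations: 0.05×0.68×0.92 + 0.4×0.68×0.08 + 0.44×0.32×0.92 + 0.62×0.32×0.08 = 0.198448
P(attitude-control fault | telemetry dropout) = 0.037632/0.198448 ≈ 0.190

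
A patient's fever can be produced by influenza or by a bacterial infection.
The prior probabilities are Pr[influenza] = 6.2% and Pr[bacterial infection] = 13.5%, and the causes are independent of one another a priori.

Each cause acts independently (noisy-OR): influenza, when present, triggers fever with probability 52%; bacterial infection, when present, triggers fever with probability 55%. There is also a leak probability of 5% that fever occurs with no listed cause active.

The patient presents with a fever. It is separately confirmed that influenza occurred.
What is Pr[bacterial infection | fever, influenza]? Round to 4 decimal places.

Pr[bacterial infection | fever, influenza] ≈ 0.1857

Under noisy-OR, P(fever | causes) = 1 − (1−0.05)·∏(1−qᵢ) over the active causes.
P(fever | influenza) = 0.544*0.865 + 0.7948*0.135 = 0.470560 + 0.107298 = 0.577858
The bacterial infection-present share is 0.7948*0.135 = 0.107298.
Hence the posterior is 0.107298/0.577858 ≈ 0.1857.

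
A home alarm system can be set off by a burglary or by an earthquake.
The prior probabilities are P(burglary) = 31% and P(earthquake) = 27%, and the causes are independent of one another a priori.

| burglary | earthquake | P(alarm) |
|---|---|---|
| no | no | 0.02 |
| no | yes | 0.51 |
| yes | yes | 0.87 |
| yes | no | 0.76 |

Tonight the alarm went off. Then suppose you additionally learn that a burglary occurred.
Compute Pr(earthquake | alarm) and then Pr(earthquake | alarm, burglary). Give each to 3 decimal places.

Sum P(alarm|·) weighted by the priors over the 4 (burglary, earthquake) configurations:
  P(alarm) = 0.02×0.69×0.73 + 0.51×0.69×0.27 + 0.76×0.31×0.73 + 0.87×0.31×0.27
        = 0.010074 + 0.095013 + 0.171988 + 0.072819 = 0.349894
Configurations with earthquake contribute 0.167832, so
  P(earthquake | alarm) = 0.167832 / 0.349894 ≈ 0.480

Now condition on the additional information:
Sum P(alarm|·) weighted by the priors over both values of earthquake:
  P(alarm | burglary) = 0.76·0.73 + 0.87·0.27
        = 0.554800 + 0.234900 = 0.789700
Keeping only the earthquake-present terms gives 0.234900, so
  P(earthquake | alarm, burglary) = 0.234900 / 0.789700 ≈ 0.297

Pr(earthquake | alarm) ≈ 0.480; Pr(earthquake | alarm, burglary) ≈ 0.297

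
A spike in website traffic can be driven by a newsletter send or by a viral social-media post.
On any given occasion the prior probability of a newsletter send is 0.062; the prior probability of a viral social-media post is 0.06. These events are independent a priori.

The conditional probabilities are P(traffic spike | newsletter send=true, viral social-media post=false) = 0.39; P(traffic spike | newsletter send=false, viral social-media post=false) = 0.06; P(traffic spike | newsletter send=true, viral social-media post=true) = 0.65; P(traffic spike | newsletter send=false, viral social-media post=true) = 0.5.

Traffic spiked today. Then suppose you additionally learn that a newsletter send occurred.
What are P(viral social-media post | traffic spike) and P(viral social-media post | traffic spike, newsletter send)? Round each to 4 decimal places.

P(viral social-media post | traffic spike) ≈ 0.2878; P(viral social-media post | traffic spike, newsletter send) ≈ 0.0962

P(traffic spike) = 0.06×0.938×0.94 + 0.5×0.938×0.06 + 0.39×0.062×0.94 + 0.65×0.062×0.06 = 0.052903 + 0.028140 + 0.022729 + 0.002418 = 0.106190
The viral social-media post-present share is 0.028140 + 0.002418 = 0.030558.
Hence the posterior is 0.030558/0.106190 ≈ 0.2878.

Now condition on the additional information:
Weight on viral social-media post=true, given the evidence: 0.65·0.06 = 0.039000
Normalizer over all consistent configurations: 0.39·0.94 + 0.65·0.06 = 0.405600
Posterior = 0.039000 / 0.405600 ≈ 0.0962
The drop from 0.2878 to 0.0962 is the explaining-away (discounting) effect.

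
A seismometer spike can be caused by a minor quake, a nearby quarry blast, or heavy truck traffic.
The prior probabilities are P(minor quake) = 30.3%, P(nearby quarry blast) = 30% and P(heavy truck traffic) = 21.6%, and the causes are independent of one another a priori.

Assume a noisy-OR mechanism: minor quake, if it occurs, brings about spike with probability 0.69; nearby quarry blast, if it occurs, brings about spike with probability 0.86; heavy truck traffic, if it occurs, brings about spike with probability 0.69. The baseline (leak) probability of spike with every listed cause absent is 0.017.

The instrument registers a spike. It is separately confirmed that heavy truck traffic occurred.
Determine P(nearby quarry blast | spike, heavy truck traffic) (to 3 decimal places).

P(nearby quarry blast | spike, heavy truck traffic) ≈ 0.353

Under noisy-OR, P(spike | causes) = 1 − (1−0.017)·∏(1−qᵢ) over the active causes.
Weight on nearby quarry blast=true, given the evidence: 0.200179 + 0.089698 = 0.289877
Denominator P(spike | heavy truck traffic): 0.69527×0.697×0.7 + 0.957338×0.697×0.3 + 0.905534×0.303×0.7 + 0.986775×0.303×0.3 = 0.821163
P(nearby quarry blast | spike, heavy truck traffic) = 0.289877/0.821163 ≈ 0.353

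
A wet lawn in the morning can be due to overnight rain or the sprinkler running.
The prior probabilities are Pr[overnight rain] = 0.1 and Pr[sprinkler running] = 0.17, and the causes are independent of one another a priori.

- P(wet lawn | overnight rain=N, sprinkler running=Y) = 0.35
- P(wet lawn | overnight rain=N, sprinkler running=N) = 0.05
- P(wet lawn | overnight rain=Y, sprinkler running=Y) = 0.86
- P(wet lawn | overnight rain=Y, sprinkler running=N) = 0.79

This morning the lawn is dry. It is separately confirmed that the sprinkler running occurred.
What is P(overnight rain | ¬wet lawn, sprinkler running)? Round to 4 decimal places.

P(overnight rain | ¬wet lawn, sprinkler running) ≈ 0.0234

For the numerator, keep only overnight rain=true terms: 0.14*0.1 = 0.014000
Normalizer over all consistent configurations: 0.65*0.9 + 0.14*0.1 = 0.599000
P(overnight rain | ¬wet lawn, sprinkler running) = 0.014000/0.599000 ≈ 0.0234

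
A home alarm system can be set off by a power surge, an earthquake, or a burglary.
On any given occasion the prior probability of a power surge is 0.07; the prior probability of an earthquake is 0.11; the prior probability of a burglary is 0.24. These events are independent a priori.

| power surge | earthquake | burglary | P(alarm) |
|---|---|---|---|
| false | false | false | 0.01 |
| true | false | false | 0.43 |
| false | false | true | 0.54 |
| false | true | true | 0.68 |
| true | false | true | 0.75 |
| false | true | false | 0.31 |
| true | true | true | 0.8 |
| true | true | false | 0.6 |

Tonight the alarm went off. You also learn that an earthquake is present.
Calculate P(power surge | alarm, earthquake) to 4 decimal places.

P(alarm | earthquake) = 0.31×0.93×0.76 + 0.68×0.93×0.24 + 0.6×0.07×0.76 + 0.8×0.07×0.24 = 0.219108 + 0.151776 + 0.031920 + 0.013440 = 0.416244
Of this, 0.045360 comes from 0.031920 + 0.013440 (the power surge=true cases).
Hence the posterior is 0.045360/0.416244 ≈ 0.1090.

P(power surge | alarm, earthquake) ≈ 0.1090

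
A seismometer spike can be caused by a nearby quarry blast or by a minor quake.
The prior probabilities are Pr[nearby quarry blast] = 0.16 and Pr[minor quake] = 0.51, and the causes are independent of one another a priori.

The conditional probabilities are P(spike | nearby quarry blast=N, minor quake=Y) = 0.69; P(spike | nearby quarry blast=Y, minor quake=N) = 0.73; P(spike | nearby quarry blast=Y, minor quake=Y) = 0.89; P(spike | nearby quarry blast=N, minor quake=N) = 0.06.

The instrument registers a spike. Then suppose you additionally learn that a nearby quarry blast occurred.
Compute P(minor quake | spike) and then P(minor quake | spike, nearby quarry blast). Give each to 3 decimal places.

P(spike) = 0.06*0.84*0.49 + 0.69*0.84*0.51 + 0.73*0.16*0.49 + 0.89*0.16*0.51 = 0.024696 + 0.295596 + 0.057232 + 0.072624 = 0.450148
Restricting to configurations with minor quake present: 0.295596 + 0.072624 = 0.368220.
P(minor quake | spike) = 0.368220 / 0.450148 ≈ 0.818

Now condition on the additional information:
By total probability over both values of minor quake:
  P(spike | nearby quarry blast) = 0.73×0.49 + 0.89×0.51
        = 0.357700 + 0.453900 = 0.811600
Keeping only the minor quake-present terms gives 0.453900, so
  P(minor quake | spike, nearby quarry blast) = 0.453900 / 0.811600 ≈ 0.559
— nearby quarry blast explains away the evidence for minor quake.

P(minor quake | spike) ≈ 0.818; P(minor quake | spike, nearby quarry blast) ≈ 0.559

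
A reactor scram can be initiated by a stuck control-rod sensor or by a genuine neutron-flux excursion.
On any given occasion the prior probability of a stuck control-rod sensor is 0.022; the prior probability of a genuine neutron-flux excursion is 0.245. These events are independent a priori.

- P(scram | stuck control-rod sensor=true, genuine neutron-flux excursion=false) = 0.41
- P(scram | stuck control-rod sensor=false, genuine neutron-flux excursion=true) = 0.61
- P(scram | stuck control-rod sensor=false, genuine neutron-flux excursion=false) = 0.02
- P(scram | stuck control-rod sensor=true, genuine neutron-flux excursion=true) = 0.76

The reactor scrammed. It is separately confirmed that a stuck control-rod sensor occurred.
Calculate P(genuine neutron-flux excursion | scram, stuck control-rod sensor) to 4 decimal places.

Weight on genuine neutron-flux excursion=true, given the evidence: 0.76*0.245 = 0.186200
Normalizer over all consistent configurations: 0.41*0.755 + 0.76*0.245 = 0.495750
Posterior = 0.186200 / 0.495750 ≈ 0.3756

P(genuine neutron-flux excursion | scram, stuck control-rod sensor) ≈ 0.3756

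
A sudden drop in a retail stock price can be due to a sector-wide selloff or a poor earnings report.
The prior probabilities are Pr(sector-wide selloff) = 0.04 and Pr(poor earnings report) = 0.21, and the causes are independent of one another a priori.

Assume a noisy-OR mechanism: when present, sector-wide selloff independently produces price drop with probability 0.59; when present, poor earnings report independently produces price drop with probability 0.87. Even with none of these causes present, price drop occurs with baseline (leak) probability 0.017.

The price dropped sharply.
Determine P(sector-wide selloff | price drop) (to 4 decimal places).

P(sector-wide selloff | price drop) ≈ 0.1244

Under noisy-OR, P(price drop | causes) = 1 − (1−0.017)·∏(1−qᵢ) over the active causes.
Enumerate the 4 (sector-wide selloff, poor earnings report) configurations and weight by the priors:
  P(price drop) = 0.017*0.96*0.79 + 0.87221*0.96*0.21 + 0.59697*0.04*0.79 + 0.947606*0.04*0.21
        = 0.012893 + 0.175838 + 0.018864 + 0.007960 = 0.215555
The terms with sector-wide selloff present sum to 0.026824, so
  P(sector-wide selloff | price drop) = 0.026824 / 0.215555 ≈ 0.1244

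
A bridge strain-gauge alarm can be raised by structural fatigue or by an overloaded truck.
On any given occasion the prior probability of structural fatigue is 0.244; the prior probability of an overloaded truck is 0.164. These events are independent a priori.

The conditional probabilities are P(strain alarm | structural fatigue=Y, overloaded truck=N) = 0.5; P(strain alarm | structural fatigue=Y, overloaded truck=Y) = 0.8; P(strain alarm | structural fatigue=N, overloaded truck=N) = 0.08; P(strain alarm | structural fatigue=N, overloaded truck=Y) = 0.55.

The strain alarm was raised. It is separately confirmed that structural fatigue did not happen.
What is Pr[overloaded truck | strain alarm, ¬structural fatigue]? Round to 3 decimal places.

Weight on overloaded truck=true, given the evidence: 0.55·0.164 = 0.090200
The normalizing constant is 0.08·0.836 + 0.55·0.164 = 0.157080
Posterior = 0.090200 / 0.157080 ≈ 0.574

Pr[overloaded truck | strain alarm, ¬structural fatigue] ≈ 0.574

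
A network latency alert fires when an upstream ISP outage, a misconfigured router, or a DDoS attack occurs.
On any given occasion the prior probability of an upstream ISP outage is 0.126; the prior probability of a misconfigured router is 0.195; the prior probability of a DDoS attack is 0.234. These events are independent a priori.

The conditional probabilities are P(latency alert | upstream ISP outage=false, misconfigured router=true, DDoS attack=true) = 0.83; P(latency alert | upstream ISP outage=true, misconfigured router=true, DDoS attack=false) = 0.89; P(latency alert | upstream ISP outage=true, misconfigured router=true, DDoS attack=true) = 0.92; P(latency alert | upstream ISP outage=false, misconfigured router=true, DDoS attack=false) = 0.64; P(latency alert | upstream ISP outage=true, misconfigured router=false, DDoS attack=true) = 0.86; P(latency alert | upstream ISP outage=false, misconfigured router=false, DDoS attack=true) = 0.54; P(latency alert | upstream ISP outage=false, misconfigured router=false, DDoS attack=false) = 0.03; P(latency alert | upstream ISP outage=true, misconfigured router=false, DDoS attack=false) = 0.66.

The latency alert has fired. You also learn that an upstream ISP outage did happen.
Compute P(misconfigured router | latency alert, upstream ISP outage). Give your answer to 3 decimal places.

P(misconfigured router | latency alert, upstream ISP outage) ≈ 0.235

For the numerator, keep only misconfigured router=true terms: 0.132939 + 0.041980 = 0.174919
Denominator P(latency alert | upstream ISP outage): 0.66×0.805×0.766 + 0.86×0.805×0.234 + 0.89×0.195×0.766 + 0.92×0.195×0.234 = 0.743893
P(misconfigured router | latency alert, upstream ISP outage) = 0.174919/0.743893 ≈ 0.235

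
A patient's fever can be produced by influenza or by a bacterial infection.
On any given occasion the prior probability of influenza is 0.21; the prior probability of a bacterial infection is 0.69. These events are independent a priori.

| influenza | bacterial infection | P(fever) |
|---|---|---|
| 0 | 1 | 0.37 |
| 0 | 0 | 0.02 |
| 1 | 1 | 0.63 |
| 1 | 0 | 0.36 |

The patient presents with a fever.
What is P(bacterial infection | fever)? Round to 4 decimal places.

P(bacterial infection | fever) ≈ 0.9118

By total probability over the 4 (influenza, bacterial infection) configurations:
  P(fever) = 0.02·0.79·0.31 + 0.37·0.79·0.69 + 0.36·0.21·0.31 + 0.63·0.21·0.69
        = 0.004898 + 0.201687 + 0.023436 + 0.091287 = 0.321308
Keeping only the bacterial infection-present terms gives 0.292974, so
  P(bacterial infection | fever) = 0.292974 / 0.321308 ≈ 0.9118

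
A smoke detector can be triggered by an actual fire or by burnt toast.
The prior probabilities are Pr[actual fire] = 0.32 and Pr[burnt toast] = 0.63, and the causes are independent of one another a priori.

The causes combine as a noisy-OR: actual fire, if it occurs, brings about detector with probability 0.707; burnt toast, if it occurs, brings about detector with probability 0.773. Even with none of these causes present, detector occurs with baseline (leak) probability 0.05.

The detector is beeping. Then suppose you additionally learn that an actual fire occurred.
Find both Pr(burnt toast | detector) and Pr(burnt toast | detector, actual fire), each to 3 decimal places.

Pr(burnt toast | detector) ≈ 0.843; Pr(burnt toast | detector, actual fire) ≈ 0.689

Under noisy-OR, P(detector | causes) = 1 − (1−0.05)·∏(1−qᵢ) over the active causes.
Sum P(detector|·) weighted by the priors over the 4 (actual fire, burnt toast) configurations:
  P(detector) = 0.05×0.68×0.37 + 0.78435×0.68×0.63 + 0.72165×0.32×0.37 + 0.936815×0.32×0.63
        = 0.012580 + 0.336016 + 0.085443 + 0.188862 = 0.622901
Configurations with burnt toast contribute 0.524878, so
  P(burnt toast | detector) = 0.524878 / 0.622901 ≈ 0.843

With the extra evidence:
P(detector | actual fire) = 0.72165×0.37 + 0.936815×0.63 = 0.267010 + 0.590193 = 0.857203
Of this, 0.590193 comes from 0.936815×0.63 (the burnt toast=true cases).
P(burnt toast | detector, actual fire) = 0.590193 / 0.857203 ≈ 0.689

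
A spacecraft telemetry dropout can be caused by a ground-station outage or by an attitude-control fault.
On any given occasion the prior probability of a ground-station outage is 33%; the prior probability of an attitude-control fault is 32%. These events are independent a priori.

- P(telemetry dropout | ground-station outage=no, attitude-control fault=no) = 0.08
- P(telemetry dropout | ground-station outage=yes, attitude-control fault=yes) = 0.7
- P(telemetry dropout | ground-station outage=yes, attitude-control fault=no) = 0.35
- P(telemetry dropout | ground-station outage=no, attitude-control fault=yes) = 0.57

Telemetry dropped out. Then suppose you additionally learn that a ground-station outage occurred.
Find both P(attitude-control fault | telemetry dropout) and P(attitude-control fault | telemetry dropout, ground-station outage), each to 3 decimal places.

Enumerate the 4 (ground-station outage, attitude-control fault) configurations and weight by the priors:
  P(telemetry dropout) = 0.08·0.67·0.68 + 0.57·0.67·0.32 + 0.35·0.33·0.68 + 0.7·0.33·0.32
        = 0.036448 + 0.122208 + 0.078540 + 0.073920 = 0.311116
Keeping only the attitude-control fault-present terms gives 0.196128, so
  P(attitude-control fault | telemetry dropout) = 0.196128 / 0.311116 ≈ 0.630

Now also conditioning on ground-station outage=true:
Enumerate both values of attitude-control fault and weight by the priors:
  P(telemetry dropout | ground-station outage) = 0.35×0.68 + 0.7×0.32
        = 0.238000 + 0.224000 = 0.462000
The terms with attitude-control fault present sum to 0.224000, so
  P(attitude-control fault | telemetry dropout, ground-station outage) = 0.224000 / 0.462000 ≈ 0.485

P(attitude-control fault | telemetry dropout) ≈ 0.630; P(attitude-control fault | telemetry dropout, ground-station outage) ≈ 0.485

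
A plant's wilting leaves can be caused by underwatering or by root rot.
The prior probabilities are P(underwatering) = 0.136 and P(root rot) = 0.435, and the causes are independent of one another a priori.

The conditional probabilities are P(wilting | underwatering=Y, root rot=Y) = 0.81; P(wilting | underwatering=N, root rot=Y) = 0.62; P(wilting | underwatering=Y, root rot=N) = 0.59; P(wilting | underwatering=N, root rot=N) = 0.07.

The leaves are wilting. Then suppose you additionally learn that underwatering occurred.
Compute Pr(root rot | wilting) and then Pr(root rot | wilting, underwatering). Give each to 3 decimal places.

Pr(root rot | wilting) ≈ 0.779; Pr(root rot | wilting, underwatering) ≈ 0.514

P(wilting) = 0.07*0.864*0.565 + 0.62*0.864*0.435 + 0.59*0.136*0.565 + 0.81*0.136*0.435 = 0.034171 + 0.233021 + 0.045336 + 0.047920 = 0.360448
The root rot-present share is 0.233021 + 0.047920 = 0.280941.
Hence the posterior is 0.280941/0.360448 ≈ 0.779.

Now condition on the additional information:
For the numerator, keep only root rot=true terms: 0.81×0.435 = 0.352350
Normalizer over all consistent configurations: 0.59×0.565 + 0.81×0.435 = 0.685700
P(root rot | wilting, underwatering) = 0.352350/0.685700 ≈ 0.514
Conditioning on underwatering lowers the posterior on root rot: the classic explaining-away effect in a common-effect structure.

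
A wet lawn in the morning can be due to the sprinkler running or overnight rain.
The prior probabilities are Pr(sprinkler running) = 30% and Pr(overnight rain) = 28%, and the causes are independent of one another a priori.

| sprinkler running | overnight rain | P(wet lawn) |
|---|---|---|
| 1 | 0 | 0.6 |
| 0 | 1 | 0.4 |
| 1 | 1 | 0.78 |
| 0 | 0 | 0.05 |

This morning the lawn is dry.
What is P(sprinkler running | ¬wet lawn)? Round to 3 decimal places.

Numerator (weight on configurations with sprinkler running): 0.086400 + 0.018480 = 0.104880
Denominator P(¬wet lawn): 0.95*0.7*0.72 + 0.6*0.7*0.28 + 0.4*0.3*0.72 + 0.22*0.3*0.28 = 0.701280
Posterior = 0.104880 / 0.701280 ≈ 0.150

P(sprinkler running | ¬wet lawn) ≈ 0.150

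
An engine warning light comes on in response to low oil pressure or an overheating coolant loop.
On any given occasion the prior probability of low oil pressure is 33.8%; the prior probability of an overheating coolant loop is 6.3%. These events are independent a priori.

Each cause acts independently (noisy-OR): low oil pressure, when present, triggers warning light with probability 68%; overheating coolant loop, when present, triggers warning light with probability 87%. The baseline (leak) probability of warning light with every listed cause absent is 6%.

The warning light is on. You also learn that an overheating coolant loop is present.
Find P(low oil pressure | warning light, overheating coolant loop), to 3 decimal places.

Under noisy-OR, P(warning light | causes) = 1 − (1−0.06)·∏(1−qᵢ) over the active causes.
For the numerator, keep only low oil pressure=true terms: 0.960896·0.338 = 0.324783
Denominator P(warning light | overheating coolant loop): 0.8778·0.662 + 0.960896·0.338 = 0.905887
Posterior = 0.324783 / 0.905887 ≈ 0.359

P(low oil pressure | warning light, overheating coolant loop) ≈ 0.359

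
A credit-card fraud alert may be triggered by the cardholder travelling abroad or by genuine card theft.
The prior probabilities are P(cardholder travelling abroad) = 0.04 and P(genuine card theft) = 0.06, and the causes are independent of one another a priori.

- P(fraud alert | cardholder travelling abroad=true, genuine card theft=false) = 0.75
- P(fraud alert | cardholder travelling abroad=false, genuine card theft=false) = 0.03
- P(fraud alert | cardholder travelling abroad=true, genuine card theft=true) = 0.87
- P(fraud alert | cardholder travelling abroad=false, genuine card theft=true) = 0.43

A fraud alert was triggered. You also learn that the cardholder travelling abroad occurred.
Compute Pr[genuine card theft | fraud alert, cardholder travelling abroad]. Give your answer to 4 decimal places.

Enumerate both values of genuine card theft and weight by the priors:
  P(fraud alert | cardholder travelling abroad) = 0.75·0.94 + 0.87·0.06
        = 0.705000 + 0.052200 = 0.757200
Keeping only the genuine card theft-present terms gives 0.052200, so
  P(genuine card theft | fraud alert, cardholder travelling abroad) = 0.052200 / 0.757200 ≈ 0.0689

Pr[genuine card theft | fraud alert, cardholder travelling abroad] ≈ 0.0689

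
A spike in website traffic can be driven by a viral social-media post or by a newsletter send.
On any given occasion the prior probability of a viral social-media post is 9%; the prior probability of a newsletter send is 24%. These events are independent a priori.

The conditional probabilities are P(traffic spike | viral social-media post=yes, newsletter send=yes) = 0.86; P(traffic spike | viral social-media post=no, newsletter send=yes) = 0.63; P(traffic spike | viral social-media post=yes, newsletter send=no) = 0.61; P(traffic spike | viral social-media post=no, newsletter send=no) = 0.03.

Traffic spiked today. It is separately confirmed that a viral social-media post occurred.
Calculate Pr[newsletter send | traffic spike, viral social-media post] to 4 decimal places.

For the numerator, keep only newsletter send=true terms: 0.86×0.24 = 0.206400
Denominator P(traffic spike | viral social-media post): 0.61×0.76 + 0.86×0.24 = 0.670000
Posterior = 0.206400 / 0.670000 ≈ 0.3081

Pr[newsletter send | traffic spike, viral social-media post] ≈ 0.3081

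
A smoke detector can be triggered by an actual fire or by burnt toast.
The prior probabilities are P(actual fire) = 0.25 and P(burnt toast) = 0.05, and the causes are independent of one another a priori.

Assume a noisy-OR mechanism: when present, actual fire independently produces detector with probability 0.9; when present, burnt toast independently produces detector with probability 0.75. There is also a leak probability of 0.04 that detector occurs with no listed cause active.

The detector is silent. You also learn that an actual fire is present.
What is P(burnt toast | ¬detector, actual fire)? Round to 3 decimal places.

P(burnt toast | ¬detector, actual fire) ≈ 0.013

Under noisy-OR, P(detector | causes) = 1 − (1−0.04)·∏(1−qᵢ) over the active causes.
P(¬detector | actual fire) = 0.096*0.95 + 0.024*0.05 = 0.091200 + 0.001200 = 0.092400
The burnt toast-present share is 0.024*0.05 = 0.001200.
Hence the posterior is 0.001200/0.092400 ≈ 0.013.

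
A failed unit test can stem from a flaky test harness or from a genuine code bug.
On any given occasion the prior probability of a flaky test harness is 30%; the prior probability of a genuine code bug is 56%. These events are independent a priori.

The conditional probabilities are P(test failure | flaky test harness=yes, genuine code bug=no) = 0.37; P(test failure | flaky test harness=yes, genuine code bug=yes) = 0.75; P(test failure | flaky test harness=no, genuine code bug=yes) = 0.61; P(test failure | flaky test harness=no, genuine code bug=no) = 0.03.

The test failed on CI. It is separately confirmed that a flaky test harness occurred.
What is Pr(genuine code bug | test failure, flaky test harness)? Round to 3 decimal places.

P(test failure | flaky test harness) = 0.37×0.44 + 0.75×0.56 = 0.162800 + 0.420000 = 0.582800
Of this, 0.420000 comes from 0.75×0.56 (the genuine code bug=true cases).
Hence the posterior is 0.420000/0.582800 ≈ 0.721.

Pr(genuine code bug | test failure, flaky test harness) ≈ 0.721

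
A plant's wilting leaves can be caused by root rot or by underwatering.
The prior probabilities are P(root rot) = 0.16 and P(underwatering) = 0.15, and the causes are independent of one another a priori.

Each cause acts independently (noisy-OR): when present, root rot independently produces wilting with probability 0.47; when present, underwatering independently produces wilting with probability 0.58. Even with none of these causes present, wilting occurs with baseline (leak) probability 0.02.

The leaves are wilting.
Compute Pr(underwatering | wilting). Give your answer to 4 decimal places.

Pr(underwatering | wilting) ≈ 0.5384

Under noisy-OR, P(wilting | causes) = 1 − (1−0.02)·∏(1−qᵢ) over the active causes.
For the numerator, keep only underwatering=true terms: 0.074138 + 0.018764 = 0.092902
The normalizing constant is 0.02·0.84·0.85 + 0.5884·0.84·0.15 + 0.4806·0.16·0.85 + 0.781852·0.16·0.15 = 0.172544
P(underwatering | wilting) = 0.092902/0.172544 ≈ 0.5384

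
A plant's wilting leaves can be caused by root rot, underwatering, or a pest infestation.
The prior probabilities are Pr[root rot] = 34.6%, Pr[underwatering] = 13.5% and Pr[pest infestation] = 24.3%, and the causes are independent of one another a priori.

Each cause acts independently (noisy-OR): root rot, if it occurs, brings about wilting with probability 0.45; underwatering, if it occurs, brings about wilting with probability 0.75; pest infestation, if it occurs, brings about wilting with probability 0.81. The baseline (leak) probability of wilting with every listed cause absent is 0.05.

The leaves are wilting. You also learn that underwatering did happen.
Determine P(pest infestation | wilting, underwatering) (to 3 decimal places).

P(pest infestation | wilting, underwatering) ≈ 0.279

Under noisy-OR, P(wilting | causes) = 1 − (1−0.05)·∏(1−qᵢ) over the active causes.
Enumerate the 4 (root rot, pest infestation) configurations and weight by the priors:
  P(wilting | underwatering) = 0.7625×0.654×0.757 + 0.954875×0.654×0.243 + 0.869375×0.346×0.757 + 0.975181×0.346×0.243
        = 0.377497 + 0.151751 + 0.227708 + 0.081991 = 0.838947
The terms with pest infestation present sum to 0.233742, so
  P(pest infestation | wilting, underwatering) = 0.233742 / 0.838947 ≈ 0.279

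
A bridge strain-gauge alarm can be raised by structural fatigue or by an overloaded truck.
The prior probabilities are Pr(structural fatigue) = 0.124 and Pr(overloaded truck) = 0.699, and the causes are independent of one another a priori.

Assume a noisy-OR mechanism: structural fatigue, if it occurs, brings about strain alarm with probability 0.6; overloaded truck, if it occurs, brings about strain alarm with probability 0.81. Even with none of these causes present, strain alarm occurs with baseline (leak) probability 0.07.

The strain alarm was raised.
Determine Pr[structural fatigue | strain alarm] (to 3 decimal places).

Pr[structural fatigue | strain alarm] ≈ 0.166

Under noisy-OR, P(strain alarm | causes) = 1 − (1−0.07)·∏(1−qᵢ) over the active causes.
Enumerate the 4 (structural fatigue, overloaded truck) configurations and weight by the priors:
  P(strain alarm) = 0.07·0.876·0.301 + 0.8233·0.876·0.699 + 0.628·0.124·0.301 + 0.92932·0.124·0.699
        = 0.018457 + 0.504126 + 0.023439 + 0.080550 = 0.626572
Configurations with structural fatigue contribute 0.103989, so
  P(structural fatigue | strain alarm) = 0.103989 / 0.626572 ≈ 0.166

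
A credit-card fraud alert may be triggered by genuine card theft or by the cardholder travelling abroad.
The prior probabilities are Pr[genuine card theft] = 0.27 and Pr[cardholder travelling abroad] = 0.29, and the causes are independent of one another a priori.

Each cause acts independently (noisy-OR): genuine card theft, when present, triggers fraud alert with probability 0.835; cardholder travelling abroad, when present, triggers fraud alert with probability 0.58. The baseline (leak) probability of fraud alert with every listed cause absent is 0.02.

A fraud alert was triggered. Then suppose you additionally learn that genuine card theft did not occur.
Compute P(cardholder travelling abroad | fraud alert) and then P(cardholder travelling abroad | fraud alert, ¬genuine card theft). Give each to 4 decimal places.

Under noisy-OR, P(fraud alert | causes) = 1 − (1−0.02)·∏(1−qᵢ) over the active causes.
P(fraud alert) = 0.02*0.73*0.71 + 0.5884*0.73*0.29 + 0.8383*0.27*0.71 + 0.932086*0.27*0.29 = 0.010366 + 0.124564 + 0.160702 + 0.072982 = 0.368614
The cardholder travelling abroad-present share is 0.124564 + 0.072982 = 0.197546.
P(cardholder travelling abroad | fraud alert) = 0.197546 / 0.368614 ≈ 0.5359

Now also conditioning on genuine card theft≠true:
Weight on cardholder travelling abroad=true, given the evidence: 0.5884*0.29 = 0.170636
The normalizing constant is 0.02*0.71 + 0.5884*0.29 = 0.184836
Posterior = 0.170636 / 0.184836 ≈ 0.9232

P(cardholder travelling abroad | fraud alert) ≈ 0.5359; P(cardholder travelling abroad | fraud alert, ¬genuine card theft) ≈ 0.9232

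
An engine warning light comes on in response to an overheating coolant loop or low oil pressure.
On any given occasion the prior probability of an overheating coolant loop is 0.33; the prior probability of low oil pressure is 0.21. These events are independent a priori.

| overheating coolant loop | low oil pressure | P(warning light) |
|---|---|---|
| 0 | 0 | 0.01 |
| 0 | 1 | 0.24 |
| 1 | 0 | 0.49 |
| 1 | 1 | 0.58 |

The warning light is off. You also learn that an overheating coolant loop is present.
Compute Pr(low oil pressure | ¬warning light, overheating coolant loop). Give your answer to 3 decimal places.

By total probability over both values of low oil pressure:
  P(¬warning light | overheating coolant loop) = 0.51·0.79 + 0.42·0.21
        = 0.402900 + 0.088200 = 0.491100
The terms with low oil pressure present sum to 0.088200, so
  P(low oil pressure | ¬warning light, overheating coolant loop) = 0.088200 / 0.491100 ≈ 0.180

Pr(low oil pressure | ¬warning light, overheating coolant loop) ≈ 0.180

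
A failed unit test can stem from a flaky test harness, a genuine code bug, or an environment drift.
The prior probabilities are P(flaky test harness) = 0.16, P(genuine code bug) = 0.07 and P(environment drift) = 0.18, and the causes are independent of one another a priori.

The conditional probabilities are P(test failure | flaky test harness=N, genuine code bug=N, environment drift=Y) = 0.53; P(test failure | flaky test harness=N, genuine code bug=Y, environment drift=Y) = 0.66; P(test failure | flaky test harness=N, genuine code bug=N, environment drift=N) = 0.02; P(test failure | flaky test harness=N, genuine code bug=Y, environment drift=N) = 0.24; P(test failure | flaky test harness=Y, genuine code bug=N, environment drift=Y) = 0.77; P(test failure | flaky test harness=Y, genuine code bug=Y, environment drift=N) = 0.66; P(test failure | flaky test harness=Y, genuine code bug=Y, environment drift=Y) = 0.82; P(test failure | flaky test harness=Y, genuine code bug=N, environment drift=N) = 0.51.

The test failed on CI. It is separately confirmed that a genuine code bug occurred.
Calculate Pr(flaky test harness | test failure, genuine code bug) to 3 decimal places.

Numerator (weight on configurations with flaky test harness): 0.086592 + 0.023616 = 0.110208
Denominator P(test failure | genuine code bug): 0.24×0.84×0.82 + 0.66×0.84×0.18 + 0.66×0.16×0.82 + 0.82×0.16×0.18 = 0.375312
P(flaky test harness | test failure, genuine code bug) = 0.110208/0.375312 ≈ 0.294

Pr(flaky test harness | test failure, genuine code bug) ≈ 0.294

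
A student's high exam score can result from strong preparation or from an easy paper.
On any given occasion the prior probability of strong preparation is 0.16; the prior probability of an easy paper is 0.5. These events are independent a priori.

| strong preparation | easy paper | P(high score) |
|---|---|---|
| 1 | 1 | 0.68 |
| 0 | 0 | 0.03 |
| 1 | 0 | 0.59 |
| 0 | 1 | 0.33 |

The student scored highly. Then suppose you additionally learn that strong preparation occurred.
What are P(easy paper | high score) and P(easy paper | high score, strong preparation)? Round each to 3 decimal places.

P(easy paper | high score) ≈ 0.763; P(easy paper | high score, strong preparation) ≈ 0.535

P(high score) = 0.03×0.84×0.5 + 0.33×0.84×0.5 + 0.59×0.16×0.5 + 0.68×0.16×0.5 = 0.012600 + 0.138600 + 0.047200 + 0.054400 = 0.252800
The easy paper-present share is 0.138600 + 0.054400 = 0.193000.
So P(easy paper | high score) = 0.193000/0.252800 ≈ 0.763.

Now also conditioning on strong preparation=true:
P(high score | strong preparation) = 0.59·0.5 + 0.68·0.5 = 0.295000 + 0.340000 = 0.635000
The easy paper-present share is 0.68·0.5 = 0.340000.
P(easy paper | high score, strong preparation) = 0.340000 / 0.635000 ≈ 0.535
This is intercausal reasoning (explaining away): once strong preparation accounts for the high score, easy paper becomes less likely.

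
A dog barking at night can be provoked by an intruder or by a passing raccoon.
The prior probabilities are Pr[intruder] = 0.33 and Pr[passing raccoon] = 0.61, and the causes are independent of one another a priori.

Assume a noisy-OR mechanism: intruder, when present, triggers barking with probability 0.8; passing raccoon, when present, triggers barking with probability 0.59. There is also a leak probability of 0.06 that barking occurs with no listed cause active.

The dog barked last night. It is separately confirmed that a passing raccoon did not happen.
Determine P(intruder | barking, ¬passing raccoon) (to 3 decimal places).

P(intruder | barking, ¬passing raccoon) ≈ 0.870

Under noisy-OR, P(barking | causes) = 1 − (1−0.06)·∏(1−qᵢ) over the active causes.
P(barking | ¬passing raccoon) = 0.06·0.67 + 0.812·0.33 = 0.040200 + 0.267960 = 0.308160
Restricting to configurations with intruder present: 0.812·0.33 = 0.267960.
Hence the posterior is 0.267960/0.308160 ≈ 0.870.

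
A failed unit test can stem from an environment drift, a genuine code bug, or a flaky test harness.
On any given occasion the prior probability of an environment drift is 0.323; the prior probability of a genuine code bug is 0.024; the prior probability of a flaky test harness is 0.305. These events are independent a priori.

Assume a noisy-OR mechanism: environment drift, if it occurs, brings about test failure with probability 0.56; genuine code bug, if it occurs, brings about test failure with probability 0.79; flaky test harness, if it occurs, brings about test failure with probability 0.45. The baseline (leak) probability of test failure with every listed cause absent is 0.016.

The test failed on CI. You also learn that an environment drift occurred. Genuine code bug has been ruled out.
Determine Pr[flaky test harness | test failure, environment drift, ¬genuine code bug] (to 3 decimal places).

Under noisy-OR, P(test failure | causes) = 1 − (1−0.016)·∏(1−qᵢ) over the active causes.
For the numerator, keep only flaky test harness=true terms: 0.761872×0.305 = 0.232371
The normalizing constant is 0.56704×0.695 + 0.761872×0.305 = 0.626464
P(flaky test harness | test failure, environment drift, ¬genuine code bug) = 0.232371/0.626464 ≈ 0.371

Pr[flaky test harness | test failure, environment drift, ¬genuine code bug] ≈ 0.371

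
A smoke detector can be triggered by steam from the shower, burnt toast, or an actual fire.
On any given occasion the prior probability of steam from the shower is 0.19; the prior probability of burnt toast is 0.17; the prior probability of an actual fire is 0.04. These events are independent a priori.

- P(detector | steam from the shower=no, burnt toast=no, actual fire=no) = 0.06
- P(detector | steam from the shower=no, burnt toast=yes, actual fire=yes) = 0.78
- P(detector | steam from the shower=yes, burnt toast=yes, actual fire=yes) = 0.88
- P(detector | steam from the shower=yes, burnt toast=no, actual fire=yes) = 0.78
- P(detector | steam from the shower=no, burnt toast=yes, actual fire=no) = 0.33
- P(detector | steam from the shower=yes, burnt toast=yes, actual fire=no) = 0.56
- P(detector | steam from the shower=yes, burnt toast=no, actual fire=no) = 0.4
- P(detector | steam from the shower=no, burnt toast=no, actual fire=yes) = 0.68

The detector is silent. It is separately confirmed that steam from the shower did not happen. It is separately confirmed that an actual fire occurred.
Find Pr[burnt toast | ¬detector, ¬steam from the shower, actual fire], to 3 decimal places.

Numerator (weight on configurations with burnt toast): 0.22×0.17 = 0.037400
Denominator P(¬detector | ¬steam from the shower, actual fire): 0.32×0.83 + 0.22×0.17 = 0.303000
P(burnt toast | ¬detector, ¬steam from the shower, actual fire) = 0.037400/0.303000 ≈ 0.123

Pr[burnt toast | ¬detector, ¬steam from the shower, actual fire] ≈ 0.123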